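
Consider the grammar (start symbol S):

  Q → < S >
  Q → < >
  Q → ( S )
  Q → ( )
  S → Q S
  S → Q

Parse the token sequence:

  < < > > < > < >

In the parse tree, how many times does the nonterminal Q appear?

[S [Q < [S [Q < >]] >] [S [Q < >] [S [Q < >]]]]

4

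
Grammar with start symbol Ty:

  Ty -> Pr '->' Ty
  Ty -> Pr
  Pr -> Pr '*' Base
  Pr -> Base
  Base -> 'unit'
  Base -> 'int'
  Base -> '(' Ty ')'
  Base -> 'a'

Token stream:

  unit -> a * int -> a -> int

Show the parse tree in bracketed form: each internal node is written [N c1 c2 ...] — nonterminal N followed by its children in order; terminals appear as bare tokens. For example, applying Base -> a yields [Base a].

[Ty [Pr [Base unit]] -> [Ty [Pr [Pr [Base a]] * [Base int]] -> [Ty [Pr [Base a]] -> [Ty [Pr [Base int]]]]]]

Ty
Pr -> Ty
Base -> Ty
unit -> Ty
unit -> Pr -> Ty
unit -> Pr * Base -> Ty
unit -> Base * Base -> Ty
unit -> a * Base -> Ty
unit -> a * int -> Ty
unit -> a * int -> Pr -> Ty
unit -> a * int -> Base -> Ty
unit -> a * int -> a -> Ty
unit -> a * int -> a -> Pr
unit -> a * int -> a -> Base
unit -> a * int -> a -> int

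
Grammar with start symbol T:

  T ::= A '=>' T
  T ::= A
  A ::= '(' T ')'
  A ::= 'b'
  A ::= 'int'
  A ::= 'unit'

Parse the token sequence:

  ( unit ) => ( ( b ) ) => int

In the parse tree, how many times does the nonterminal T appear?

6

[T [A ( [T [A unit]] )] => [T [A ( [T [A ( [T [A b]] )]] )] => [T [A int]]]]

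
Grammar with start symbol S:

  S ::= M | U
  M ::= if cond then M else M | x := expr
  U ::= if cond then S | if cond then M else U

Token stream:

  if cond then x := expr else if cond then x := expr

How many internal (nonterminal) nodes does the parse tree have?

[S [U if cond then [M x := expr] else [U if cond then [S [M x := expr]]]]]

6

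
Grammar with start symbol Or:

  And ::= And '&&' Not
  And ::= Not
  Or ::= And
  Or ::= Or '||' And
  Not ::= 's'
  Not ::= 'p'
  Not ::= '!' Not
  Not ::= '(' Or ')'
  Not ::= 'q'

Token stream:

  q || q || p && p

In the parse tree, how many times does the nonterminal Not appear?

4

[Or [Or [Or [And [Not q]]] || [And [Not q]]] || [And [And [Not p]] && [Not p]]]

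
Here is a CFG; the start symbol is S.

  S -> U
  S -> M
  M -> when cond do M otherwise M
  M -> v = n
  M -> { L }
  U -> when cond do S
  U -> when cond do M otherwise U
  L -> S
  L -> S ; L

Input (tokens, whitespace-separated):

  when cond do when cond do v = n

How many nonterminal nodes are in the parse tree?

[S [U when cond do [S [U when cond do [S [M v = n]]]]]]

6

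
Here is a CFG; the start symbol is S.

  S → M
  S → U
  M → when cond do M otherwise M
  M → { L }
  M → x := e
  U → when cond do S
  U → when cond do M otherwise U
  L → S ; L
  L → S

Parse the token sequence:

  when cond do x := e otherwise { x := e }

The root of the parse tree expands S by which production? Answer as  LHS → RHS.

[S [M when cond do [M x := e] otherwise [M { [L [S [M x := e]]] }]]]

S → M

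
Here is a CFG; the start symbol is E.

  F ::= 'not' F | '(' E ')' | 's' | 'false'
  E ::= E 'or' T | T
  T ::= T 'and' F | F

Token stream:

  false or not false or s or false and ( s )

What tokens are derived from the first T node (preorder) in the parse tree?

[E [E [E [E [T [F false]]] or [T [F not [F false]]]] or [T [F s]]] or [T [T [F false]] and [F ( [E [T [F s]]] )]]]

false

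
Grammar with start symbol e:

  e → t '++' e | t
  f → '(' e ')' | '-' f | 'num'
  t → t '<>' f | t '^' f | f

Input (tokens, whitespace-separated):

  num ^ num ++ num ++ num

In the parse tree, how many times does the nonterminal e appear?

[e [t [t [f num]] ^ [f num]] ++ [e [t [f num]] ++ [e [t [f num]]]]]

3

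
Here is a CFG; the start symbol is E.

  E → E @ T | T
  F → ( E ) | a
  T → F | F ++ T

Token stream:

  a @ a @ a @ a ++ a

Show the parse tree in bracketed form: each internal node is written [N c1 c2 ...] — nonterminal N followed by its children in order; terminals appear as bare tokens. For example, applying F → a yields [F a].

[E [E [E [E [T [F a]]] @ [T [F a]]] @ [T [F a]]] @ [T [F a] ++ [T [F a]]]]

E
E @ T
E @ T @ T
E @ T @ T @ T
T @ T @ T @ T
F @ T @ T @ T
a @ T @ T @ T
a @ F @ T @ T
a @ a @ T @ T
a @ a @ F @ T
a @ a @ a @ T
a @ a @ a @ F ++ T
a @ a @ a @ a ++ T
a @ a @ a @ a ++ F
a @ a @ a @ a ++ a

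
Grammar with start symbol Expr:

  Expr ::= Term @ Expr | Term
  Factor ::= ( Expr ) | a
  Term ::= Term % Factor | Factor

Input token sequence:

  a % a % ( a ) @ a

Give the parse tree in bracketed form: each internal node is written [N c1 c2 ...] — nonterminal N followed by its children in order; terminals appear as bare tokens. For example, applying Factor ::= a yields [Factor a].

Expr
Term @ Expr
Term % Factor @ Expr
Term % Factor % Factor @ Expr
Factor % Factor % Factor @ Expr
a % Factor % Factor @ Expr
a % a % Factor @ Expr
a % a % ( Expr ) @ Expr
a % a % ( Term ) @ Expr
a % a % ( Factor ) @ Expr
a % a % ( a ) @ Expr
a % a % ( a ) @ Term
a % a % ( a ) @ Factor
a % a % ( a ) @ a

[Expr [Term [Term [Term [Factor a]] % [Factor a]] % [Factor ( [Expr [Term [Factor a]]] )]] @ [Expr [Term [Factor a]]]]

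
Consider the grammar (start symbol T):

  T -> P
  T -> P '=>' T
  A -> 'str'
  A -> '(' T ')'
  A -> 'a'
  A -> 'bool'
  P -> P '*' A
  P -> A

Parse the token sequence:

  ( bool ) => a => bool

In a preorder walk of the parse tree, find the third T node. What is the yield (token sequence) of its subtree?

[T [P [A ( [T [P [A bool]]] )]] => [T [P [A a]] => [T [P [A bool]]]]]

a => bool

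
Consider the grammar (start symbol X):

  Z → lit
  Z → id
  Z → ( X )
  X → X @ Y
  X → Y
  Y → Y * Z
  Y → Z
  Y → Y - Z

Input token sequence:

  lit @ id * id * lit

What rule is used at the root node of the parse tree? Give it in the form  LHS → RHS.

[X [X [Y [Z lit]]] @ [Y [Y [Y [Z id]] * [Z id]] * [Z lit]]]

X → X @ Y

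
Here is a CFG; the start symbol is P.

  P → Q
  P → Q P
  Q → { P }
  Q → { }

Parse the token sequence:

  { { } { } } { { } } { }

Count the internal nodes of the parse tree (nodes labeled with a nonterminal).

12

[P [Q { [P [Q { }] [P [Q { }]]] }] [P [Q { [P [Q { }]] }] [P [Q { }]]]]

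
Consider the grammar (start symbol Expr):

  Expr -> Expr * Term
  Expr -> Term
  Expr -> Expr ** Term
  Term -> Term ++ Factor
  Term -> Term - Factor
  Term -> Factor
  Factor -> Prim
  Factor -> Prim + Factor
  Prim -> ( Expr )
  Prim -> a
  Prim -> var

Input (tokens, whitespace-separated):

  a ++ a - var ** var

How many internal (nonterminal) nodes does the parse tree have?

[Expr [Expr [Term [Term [Term [Factor [Prim a]]] ++ [Factor [Prim a]]] - [Factor [Prim var]]]] ** [Term [Factor [Prim var]]]]

14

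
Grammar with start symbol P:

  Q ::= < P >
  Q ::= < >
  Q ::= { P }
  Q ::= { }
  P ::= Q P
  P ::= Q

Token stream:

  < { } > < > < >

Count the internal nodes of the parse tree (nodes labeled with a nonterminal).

[P [Q < [P [Q { }]] >] [P [Q < >] [P [Q < >]]]]

8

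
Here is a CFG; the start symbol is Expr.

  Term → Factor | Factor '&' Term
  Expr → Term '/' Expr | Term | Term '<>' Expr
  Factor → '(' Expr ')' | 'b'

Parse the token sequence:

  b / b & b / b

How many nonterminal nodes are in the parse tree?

[Expr [Term [Factor b]] / [Expr [Term [Factor b] & [Term [Factor b]]] / [Expr [Term [Factor b]]]]]

11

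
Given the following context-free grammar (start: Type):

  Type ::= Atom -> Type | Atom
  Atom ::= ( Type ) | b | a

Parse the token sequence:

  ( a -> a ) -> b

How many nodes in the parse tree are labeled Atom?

4

[Type [Atom ( [Type [Atom a] -> [Type [Atom a]]] )] -> [Type [Atom b]]]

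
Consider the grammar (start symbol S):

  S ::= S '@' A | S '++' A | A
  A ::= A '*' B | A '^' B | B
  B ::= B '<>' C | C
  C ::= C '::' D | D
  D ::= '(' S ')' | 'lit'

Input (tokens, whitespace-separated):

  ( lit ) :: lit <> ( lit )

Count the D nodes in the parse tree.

5

[S [A [B [B [C [C [D ( [S [A [B [C [D lit]]]]] )]] :: [D lit]]] <> [C [D ( [S [A [B [C [D lit]]]]] )]]]]]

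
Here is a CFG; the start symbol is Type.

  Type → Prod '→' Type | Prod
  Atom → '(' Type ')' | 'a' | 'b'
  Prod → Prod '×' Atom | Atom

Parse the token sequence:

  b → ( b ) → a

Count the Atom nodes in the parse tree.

[Type [Prod [Atom b]] → [Type [Prod [Atom ( [Type [Prod [Atom b]]] )]] → [Type [Prod [Atom a]]]]]

4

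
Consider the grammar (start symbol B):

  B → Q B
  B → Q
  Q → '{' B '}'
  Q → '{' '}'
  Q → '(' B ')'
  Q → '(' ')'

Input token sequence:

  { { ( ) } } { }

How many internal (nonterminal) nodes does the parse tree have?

8

[B [Q { [B [Q { [B [Q ( )]] }]] }] [B [Q { }]]]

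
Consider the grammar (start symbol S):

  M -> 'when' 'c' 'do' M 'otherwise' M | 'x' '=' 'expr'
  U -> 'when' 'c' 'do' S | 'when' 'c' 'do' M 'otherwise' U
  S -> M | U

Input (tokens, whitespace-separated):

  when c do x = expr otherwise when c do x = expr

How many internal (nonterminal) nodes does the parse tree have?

[S [U when c do [M x = expr] otherwise [U when c do [S [M x = expr]]]]]

6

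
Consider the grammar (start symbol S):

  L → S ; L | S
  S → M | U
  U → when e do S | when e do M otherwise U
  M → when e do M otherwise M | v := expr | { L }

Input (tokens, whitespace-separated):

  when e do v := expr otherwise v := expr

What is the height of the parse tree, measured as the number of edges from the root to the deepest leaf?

[S [M when e do [M v := expr] otherwise [M v := expr]]]

3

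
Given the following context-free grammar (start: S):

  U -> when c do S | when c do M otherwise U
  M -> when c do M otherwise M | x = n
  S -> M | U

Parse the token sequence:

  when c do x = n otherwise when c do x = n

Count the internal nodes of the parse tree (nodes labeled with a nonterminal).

6

[S [U when c do [M x = n] otherwise [U when c do [S [M x = n]]]]]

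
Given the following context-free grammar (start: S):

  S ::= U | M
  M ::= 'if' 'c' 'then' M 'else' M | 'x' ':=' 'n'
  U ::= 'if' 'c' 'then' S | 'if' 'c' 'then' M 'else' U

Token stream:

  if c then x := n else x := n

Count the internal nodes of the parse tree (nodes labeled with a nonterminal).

[S [M if c then [M x := n] else [M x := n]]]

4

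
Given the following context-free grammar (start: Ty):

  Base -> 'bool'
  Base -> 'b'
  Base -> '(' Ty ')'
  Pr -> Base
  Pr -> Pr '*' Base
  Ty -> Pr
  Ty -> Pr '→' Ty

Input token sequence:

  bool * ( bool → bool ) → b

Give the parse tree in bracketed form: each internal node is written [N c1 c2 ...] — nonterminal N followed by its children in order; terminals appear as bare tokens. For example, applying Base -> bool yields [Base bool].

Ty
Pr → Ty
Pr * Base → Ty
Base * Base → Ty
bool * Base → Ty
bool * ( Ty ) → Ty
bool * ( Pr → Ty ) → Ty
bool * ( Base → Ty ) → Ty
bool * ( bool → Ty ) → Ty
bool * ( bool → Pr ) → Ty
bool * ( bool → Base ) → Ty
bool * ( bool → bool ) → Ty
bool * ( bool → bool ) → Pr
bool * ( bool → bool ) → Base
bool * ( bool → bool ) → b

[Ty [Pr [Pr [Base bool]] * [Base ( [Ty [Pr [Base bool]] → [Ty [Pr [Base bool]]]] )]] → [Ty [Pr [Base b]]]]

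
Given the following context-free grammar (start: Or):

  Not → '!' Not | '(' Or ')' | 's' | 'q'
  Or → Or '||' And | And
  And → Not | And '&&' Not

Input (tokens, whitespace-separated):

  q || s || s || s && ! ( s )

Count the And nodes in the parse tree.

[Or [Or [Or [Or [And [Not q]]] || [And [Not s]]] || [And [Not s]]] || [And [And [Not s]] && [Not ! [Not ( [Or [And [Not s]]] )]]]]

6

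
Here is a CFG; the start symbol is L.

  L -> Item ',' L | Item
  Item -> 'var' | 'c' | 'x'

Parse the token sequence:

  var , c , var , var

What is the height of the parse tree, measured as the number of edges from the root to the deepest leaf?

[L [Item var] , [L [Item c] , [L [Item var] , [L [Item var]]]]]

5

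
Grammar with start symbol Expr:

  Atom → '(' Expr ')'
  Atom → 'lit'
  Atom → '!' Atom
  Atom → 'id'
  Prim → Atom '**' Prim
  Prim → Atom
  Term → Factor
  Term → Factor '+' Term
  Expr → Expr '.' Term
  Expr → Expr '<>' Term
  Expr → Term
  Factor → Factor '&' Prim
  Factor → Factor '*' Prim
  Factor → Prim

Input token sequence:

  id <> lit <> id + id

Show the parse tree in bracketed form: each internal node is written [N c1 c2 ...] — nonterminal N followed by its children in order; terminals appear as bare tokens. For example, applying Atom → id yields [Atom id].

Expr
Expr <> Term
Expr <> Term <> Term
Term <> Term <> Term
Factor <> Term <> Term
Prim <> Term <> Term
Atom <> Term <> Term
id <> Term <> Term
id <> Factor <> Term
id <> Prim <> Term
id <> Atom <> Term
id <> lit <> Term
id <> lit <> Factor + Term
id <> lit <> Prim + Term
id <> lit <> Atom + Term
id <> lit <> id + Term
id <> lit <> id + Factor
id <> lit <> id + Prim
id <> lit <> id + Atom
id <> lit <> id + id

[Expr [Expr [Expr [Term [Factor [Prim [Atom id]]]]] <> [Term [Factor [Prim [Atom lit]]]]] <> [Term [Factor [Prim [Atom id]]] + [Term [Factor [Prim [Atom id]]]]]]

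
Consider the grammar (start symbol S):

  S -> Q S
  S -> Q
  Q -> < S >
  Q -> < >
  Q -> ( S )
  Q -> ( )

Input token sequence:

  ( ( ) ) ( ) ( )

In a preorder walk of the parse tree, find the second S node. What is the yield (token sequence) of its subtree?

[S [Q ( [S [Q ( )]] )] [S [Q ( )] [S [Q ( )]]]]

( )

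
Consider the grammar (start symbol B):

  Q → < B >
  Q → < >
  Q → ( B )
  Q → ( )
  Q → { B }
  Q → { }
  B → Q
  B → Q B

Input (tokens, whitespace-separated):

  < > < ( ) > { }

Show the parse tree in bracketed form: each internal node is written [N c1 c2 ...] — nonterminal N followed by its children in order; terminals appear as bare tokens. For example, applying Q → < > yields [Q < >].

B
Q B
< > B
< > Q B
< > < B > B
< > < Q > B
< > < ( ) > B
< > < ( ) > Q
< > < ( ) > { }

[B [Q < >] [B [Q < [B [Q ( )]] >] [B [Q { }]]]]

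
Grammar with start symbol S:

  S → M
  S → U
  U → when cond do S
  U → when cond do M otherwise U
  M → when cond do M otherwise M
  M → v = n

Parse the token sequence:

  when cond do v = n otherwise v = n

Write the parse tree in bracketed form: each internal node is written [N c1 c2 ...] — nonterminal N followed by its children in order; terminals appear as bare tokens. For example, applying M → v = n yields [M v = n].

S
M
when cond do M otherwise M
when cond do v = n otherwise M
when cond do v = n otherwise v = n

[S [M when cond do [M v = n] otherwise [M v = n]]]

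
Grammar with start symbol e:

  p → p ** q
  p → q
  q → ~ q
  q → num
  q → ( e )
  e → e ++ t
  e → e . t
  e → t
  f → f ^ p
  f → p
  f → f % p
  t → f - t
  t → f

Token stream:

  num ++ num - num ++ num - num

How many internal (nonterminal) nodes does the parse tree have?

23

[e [e [e [t [f [p [q num]]]]] ++ [t [f [p [q num]]] - [t [f [p [q num]]]]]] ++ [t [f [p [q num]]] - [t [f [p [q num]]]]]]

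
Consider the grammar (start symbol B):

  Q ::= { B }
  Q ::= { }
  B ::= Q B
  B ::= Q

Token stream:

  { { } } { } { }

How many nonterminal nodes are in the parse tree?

8

[B [Q { [B [Q { }]] }] [B [Q { }] [B [Q { }]]]]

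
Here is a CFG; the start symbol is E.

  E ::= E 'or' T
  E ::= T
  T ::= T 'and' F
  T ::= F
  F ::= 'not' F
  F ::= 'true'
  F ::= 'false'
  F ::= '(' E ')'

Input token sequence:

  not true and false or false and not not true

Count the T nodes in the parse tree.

[E [E [T [T [F not [F true]]] and [F false]]] or [T [T [F false]] and [F not [F not [F true]]]]]

4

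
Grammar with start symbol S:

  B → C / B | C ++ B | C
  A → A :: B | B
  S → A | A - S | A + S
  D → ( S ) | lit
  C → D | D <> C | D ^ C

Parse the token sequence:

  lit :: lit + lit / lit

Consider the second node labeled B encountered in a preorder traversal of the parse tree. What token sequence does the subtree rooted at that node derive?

lit

[S [A [A [B [C [D lit]]]] :: [B [C [D lit]]]] + [S [A [B [C [D lit]] / [B [C [D lit]]]]]]]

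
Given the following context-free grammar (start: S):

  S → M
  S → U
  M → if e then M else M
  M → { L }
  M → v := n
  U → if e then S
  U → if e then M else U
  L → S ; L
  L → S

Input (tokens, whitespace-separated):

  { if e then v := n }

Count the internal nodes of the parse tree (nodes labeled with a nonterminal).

[S [M { [L [S [U if e then [S [M v := n]]]]] }]]

7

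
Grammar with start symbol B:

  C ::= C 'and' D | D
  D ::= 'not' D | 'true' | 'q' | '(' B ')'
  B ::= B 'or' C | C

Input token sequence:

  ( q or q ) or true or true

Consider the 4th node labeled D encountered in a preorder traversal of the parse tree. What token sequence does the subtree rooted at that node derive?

[B [B [B [C [D ( [B [B [C [D q]]] or [C [D q]]] )]]] or [C [D true]]] or [C [D true]]]

true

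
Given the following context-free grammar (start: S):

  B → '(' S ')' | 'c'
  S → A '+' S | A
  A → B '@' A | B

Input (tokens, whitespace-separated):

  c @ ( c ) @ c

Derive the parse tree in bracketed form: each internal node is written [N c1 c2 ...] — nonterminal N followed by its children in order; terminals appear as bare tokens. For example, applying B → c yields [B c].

S
A
B @ A
c @ A
c @ B @ A
c @ ( S ) @ A
c @ ( A ) @ A
c @ ( B ) @ A
c @ ( c ) @ A
c @ ( c ) @ B
c @ ( c ) @ c

[S [A [B c] @ [A [B ( [S [A [B c]]] )] @ [A [B c]]]]]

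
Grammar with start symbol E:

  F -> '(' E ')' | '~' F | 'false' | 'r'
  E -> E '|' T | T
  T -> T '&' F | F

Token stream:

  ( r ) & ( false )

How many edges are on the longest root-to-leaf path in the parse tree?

[E [T [T [F ( [E [T [F r]]] )]] & [F ( [E [T [F false]]] )]]]

7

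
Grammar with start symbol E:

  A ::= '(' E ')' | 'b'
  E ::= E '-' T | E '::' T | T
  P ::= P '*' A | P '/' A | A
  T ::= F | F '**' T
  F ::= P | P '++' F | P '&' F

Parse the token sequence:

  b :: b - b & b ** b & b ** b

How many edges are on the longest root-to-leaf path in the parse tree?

7

[E [E [E [T [F [P [A b]]]]] :: [T [F [P [A b]]]]] - [T [F [P [A b]] & [F [P [A b]]]] ** [T [F [P [A b]] & [F [P [A b]]]] ** [T [F [P [A b]]]]]]]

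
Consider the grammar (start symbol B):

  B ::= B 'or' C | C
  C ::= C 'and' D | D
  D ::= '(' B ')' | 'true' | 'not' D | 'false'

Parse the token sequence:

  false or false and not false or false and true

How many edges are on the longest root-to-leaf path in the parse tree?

[B [B [B [C [D false]]] or [C [C [D false]] and [D not [D false]]]] or [C [C [D false]] and [D true]]]

5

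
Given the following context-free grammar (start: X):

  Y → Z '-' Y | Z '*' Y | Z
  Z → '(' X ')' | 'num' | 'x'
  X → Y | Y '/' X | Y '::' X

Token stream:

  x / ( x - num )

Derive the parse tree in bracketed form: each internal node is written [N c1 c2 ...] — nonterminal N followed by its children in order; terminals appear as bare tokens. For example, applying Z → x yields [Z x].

[X [Y [Z x]] / [X [Y [Z ( [X [Y [Z x] - [Y [Z num]]]] )]]]]

X
Y / X
Z / X
x / X
x / Y
x / Z
x / ( X )
x / ( Y )
x / ( Z - Y )
x / ( x - Y )
x / ( x - Z )
x / ( x - num )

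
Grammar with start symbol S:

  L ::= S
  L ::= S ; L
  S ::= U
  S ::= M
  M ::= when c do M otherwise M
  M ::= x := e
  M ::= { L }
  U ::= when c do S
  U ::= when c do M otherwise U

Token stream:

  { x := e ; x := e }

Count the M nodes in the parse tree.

[S [M { [L [S [M x := e]] ; [L [S [M x := e]]]] }]]

3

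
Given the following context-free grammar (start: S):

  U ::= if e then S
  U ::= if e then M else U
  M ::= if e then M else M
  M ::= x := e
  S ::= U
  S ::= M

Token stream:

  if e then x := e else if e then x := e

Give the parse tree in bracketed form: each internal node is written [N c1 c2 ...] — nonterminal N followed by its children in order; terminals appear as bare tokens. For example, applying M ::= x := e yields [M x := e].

[S [U if e then [M x := e] else [U if e then [S [M x := e]]]]]

S
U
if e then M else U
if e then x := e else U
if e then x := e else if e then S
if e then x := e else if e then M
if e then x := e else if e then x := e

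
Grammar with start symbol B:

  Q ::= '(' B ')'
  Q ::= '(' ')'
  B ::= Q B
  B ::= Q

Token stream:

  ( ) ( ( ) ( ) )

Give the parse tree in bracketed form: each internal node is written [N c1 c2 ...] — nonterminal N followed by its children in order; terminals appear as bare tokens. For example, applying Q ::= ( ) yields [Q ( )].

B
Q B
( ) B
( ) Q
( ) ( B )
( ) ( Q B )
( ) ( ( ) B )
( ) ( ( ) Q )
( ) ( ( ) ( ) )

[B [Q ( )] [B [Q ( [B [Q ( )] [B [Q ( )]]] )]]]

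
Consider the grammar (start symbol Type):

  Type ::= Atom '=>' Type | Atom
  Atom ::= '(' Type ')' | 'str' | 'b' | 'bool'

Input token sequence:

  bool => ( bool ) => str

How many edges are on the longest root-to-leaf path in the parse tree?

[Type [Atom bool] => [Type [Atom ( [Type [Atom bool]] )] => [Type [Atom str]]]]

5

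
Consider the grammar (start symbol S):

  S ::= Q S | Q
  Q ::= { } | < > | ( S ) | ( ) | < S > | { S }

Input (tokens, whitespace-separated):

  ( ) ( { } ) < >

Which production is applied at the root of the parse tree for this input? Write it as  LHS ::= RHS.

S ::= Q S

[S [Q ( )] [S [Q ( [S [Q { }]] )] [S [Q < >]]]]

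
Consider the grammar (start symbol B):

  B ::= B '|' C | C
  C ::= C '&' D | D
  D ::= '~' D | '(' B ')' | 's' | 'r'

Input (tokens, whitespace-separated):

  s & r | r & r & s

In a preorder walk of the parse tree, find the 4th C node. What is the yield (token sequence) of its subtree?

[B [B [C [C [D s]] & [D r]]] | [C [C [C [D r]] & [D r]] & [D s]]]

r & r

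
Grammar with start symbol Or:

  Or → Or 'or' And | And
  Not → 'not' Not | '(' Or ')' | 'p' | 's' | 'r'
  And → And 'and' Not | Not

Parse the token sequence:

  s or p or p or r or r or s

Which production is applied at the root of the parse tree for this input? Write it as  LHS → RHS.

[Or [Or [Or [Or [Or [Or [And [Not s]]] or [And [Not p]]] or [And [Not p]]] or [And [Not r]]] or [And [Not r]]] or [And [Not s]]]

Or → Or 'or' And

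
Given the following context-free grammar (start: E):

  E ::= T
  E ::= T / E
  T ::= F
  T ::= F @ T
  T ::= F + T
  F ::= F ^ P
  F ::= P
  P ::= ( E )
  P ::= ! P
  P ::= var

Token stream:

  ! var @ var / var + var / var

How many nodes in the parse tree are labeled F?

5

[E [T [F [P ! [P var]]] @ [T [F [P var]]]] / [E [T [F [P var]] + [T [F [P var]]]] / [E [T [F [P var]]]]]]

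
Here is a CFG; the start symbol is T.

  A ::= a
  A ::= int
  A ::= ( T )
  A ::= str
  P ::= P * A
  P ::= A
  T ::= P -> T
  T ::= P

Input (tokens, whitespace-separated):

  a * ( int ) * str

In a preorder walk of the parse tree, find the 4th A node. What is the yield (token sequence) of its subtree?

[T [P [P [P [A a]] * [A ( [T [P [A int]]] )]] * [A str]]]

str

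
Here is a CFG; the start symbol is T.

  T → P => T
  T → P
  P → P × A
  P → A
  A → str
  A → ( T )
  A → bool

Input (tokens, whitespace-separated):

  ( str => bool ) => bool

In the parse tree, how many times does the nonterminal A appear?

[T [P [A ( [T [P [A str]] => [T [P [A bool]]]] )]] => [T [P [A bool]]]]

4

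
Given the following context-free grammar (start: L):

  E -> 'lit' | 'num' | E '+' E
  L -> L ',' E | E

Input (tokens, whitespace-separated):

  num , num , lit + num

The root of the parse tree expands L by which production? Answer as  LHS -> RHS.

[L [L [L [E num]] , [E num]] , [E [E lit] + [E num]]]

L -> L ',' E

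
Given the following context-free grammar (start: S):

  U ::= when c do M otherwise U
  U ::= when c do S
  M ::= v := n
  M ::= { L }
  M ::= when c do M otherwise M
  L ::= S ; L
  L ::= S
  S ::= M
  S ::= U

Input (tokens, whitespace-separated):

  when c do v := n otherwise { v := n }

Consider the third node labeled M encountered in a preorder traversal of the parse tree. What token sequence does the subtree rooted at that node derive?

[S [M when c do [M v := n] otherwise [M { [L [S [M v := n]]] }]]]

{ v := n }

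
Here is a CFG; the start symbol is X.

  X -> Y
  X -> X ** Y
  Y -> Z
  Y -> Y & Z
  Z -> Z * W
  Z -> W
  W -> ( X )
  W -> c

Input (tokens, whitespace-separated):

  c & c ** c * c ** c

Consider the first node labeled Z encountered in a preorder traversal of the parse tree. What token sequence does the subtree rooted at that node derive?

[X [X [X [Y [Y [Z [W c]]] & [Z [W c]]]] ** [Y [Z [Z [W c]] * [W c]]]] ** [Y [Z [W c]]]]

c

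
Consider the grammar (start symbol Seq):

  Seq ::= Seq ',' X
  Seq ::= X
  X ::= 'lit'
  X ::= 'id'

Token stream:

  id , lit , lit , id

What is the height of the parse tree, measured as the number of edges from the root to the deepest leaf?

5

[Seq [Seq [Seq [Seq [X id]] , [X lit]] , [X lit]] , [X id]]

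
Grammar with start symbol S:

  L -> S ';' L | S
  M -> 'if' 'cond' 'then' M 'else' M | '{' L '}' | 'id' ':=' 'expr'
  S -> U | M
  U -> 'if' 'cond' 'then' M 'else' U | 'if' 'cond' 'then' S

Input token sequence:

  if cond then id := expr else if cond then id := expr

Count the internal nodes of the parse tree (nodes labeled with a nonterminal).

6

[S [U if cond then [M id := expr] else [U if cond then [S [M id := expr]]]]]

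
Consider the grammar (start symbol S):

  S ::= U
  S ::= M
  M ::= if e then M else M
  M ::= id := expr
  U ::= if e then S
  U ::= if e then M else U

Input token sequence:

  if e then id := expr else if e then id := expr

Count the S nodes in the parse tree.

[S [U if e then [M id := expr] else [U if e then [S [M id := expr]]]]]

2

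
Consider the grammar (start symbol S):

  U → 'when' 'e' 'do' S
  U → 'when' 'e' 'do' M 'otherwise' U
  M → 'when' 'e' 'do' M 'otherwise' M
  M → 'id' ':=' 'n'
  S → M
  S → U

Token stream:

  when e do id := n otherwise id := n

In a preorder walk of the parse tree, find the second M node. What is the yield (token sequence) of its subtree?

id := n

[S [M when e do [M id := n] otherwise [M id := n]]]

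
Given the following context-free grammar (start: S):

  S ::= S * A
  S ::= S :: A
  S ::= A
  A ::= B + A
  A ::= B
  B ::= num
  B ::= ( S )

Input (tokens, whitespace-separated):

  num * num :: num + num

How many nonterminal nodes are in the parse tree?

[S [S [S [A [B num]]] * [A [B num]]] :: [A [B num] + [A [B num]]]]

11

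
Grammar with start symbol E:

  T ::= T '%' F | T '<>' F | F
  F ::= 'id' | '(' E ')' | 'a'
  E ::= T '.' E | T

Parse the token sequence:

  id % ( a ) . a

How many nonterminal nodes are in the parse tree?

[E [T [T [F id]] % [F ( [E [T [F a]]] )]] . [E [T [F a]]]]

11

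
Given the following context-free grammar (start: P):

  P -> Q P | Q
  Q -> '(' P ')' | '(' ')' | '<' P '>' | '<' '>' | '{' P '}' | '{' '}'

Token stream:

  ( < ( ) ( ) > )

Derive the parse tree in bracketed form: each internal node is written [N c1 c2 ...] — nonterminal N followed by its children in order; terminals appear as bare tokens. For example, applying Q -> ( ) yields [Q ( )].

[P [Q ( [P [Q < [P [Q ( )] [P [Q ( )]]] >]] )]]

P
Q
( P )
( Q )
( < P > )
( < Q P > )
( < ( ) P > )
( < ( ) Q > )
( < ( ) ( ) > )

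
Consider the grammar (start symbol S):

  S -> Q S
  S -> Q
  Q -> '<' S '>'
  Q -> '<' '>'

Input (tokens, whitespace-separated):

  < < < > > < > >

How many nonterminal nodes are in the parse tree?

[S [Q < [S [Q < [S [Q < >]] >] [S [Q < >]]] >]]

8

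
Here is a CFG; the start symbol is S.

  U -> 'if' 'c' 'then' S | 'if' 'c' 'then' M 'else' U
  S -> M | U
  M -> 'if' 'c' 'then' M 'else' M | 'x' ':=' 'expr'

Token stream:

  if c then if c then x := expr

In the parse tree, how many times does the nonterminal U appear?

2

[S [U if c then [S [U if c then [S [M x := expr]]]]]]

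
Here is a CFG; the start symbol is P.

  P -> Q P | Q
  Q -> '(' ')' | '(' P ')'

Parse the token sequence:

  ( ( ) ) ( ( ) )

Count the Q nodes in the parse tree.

[P [Q ( [P [Q ( )]] )] [P [Q ( [P [Q ( )]] )]]]

4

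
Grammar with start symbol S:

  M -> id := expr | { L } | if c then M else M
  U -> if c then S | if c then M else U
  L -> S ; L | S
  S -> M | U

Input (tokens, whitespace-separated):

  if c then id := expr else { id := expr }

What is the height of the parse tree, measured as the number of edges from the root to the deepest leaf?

[S [M if c then [M id := expr] else [M { [L [S [M id := expr]]] }]]]

6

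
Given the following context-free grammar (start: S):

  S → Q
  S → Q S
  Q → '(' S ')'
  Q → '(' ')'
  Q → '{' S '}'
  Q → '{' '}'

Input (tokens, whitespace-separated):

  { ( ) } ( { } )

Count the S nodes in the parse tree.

4

[S [Q { [S [Q ( )]] }] [S [Q ( [S [Q { }]] )]]]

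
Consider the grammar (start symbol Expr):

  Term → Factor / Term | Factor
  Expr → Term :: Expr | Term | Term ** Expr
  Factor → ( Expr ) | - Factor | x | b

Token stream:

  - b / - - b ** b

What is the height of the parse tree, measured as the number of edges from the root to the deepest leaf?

6

[Expr [Term [Factor - [Factor b]] / [Term [Factor - [Factor - [Factor b]]]]] ** [Expr [Term [Factor b]]]]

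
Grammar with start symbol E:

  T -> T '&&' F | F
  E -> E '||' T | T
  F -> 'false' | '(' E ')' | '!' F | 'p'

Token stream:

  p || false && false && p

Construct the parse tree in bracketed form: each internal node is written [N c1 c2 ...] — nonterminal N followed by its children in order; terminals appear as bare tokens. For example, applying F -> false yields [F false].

E
E || T
T || T
F || T
p || T
p || T && F
p || T && F && F
p || F && F && F
p || false && F && F
p || false && false && F
p || false && false && p

[E [E [T [F p]]] || [T [T [T [F false]] && [F false]] && [F p]]]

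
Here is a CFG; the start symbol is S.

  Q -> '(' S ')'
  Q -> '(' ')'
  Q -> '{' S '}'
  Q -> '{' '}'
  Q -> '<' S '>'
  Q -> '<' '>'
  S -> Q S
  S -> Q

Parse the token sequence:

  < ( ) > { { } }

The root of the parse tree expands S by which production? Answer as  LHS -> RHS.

[S [Q < [S [Q ( )]] >] [S [Q { [S [Q { }]] }]]]

S -> Q S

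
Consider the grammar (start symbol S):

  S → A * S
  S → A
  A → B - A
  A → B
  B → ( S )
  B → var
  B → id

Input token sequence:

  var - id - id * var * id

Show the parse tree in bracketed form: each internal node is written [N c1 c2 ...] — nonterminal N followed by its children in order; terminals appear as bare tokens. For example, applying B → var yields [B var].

S
A * S
B - A * S
var - A * S
var - B - A * S
var - id - A * S
var - id - B * S
var - id - id * S
var - id - id * A * S
var - id - id * B * S
var - id - id * var * S
var - id - id * var * A
var - id - id * var * B
var - id - id * var * id

[S [A [B var] - [A [B id] - [A [B id]]]] * [S [A [B var]] * [S [A [B id]]]]]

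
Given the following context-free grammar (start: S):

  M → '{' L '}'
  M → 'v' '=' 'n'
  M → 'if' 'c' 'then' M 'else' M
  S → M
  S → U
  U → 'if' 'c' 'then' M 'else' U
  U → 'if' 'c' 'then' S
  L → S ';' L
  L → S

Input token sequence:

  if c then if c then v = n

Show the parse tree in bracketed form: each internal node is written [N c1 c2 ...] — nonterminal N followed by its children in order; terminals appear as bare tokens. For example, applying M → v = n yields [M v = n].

S
U
if c then S
if c then U
if c then if c then S
if c then if c then M
if c then if c then v = n

[S [U if c then [S [U if c then [S [M v = n]]]]]]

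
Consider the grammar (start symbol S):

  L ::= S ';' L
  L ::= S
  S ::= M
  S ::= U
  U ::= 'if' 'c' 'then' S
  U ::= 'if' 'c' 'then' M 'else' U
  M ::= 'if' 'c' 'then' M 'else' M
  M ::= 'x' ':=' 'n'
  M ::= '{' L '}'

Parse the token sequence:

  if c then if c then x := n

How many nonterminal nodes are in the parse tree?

[S [U if c then [S [U if c then [S [M x := n]]]]]]

6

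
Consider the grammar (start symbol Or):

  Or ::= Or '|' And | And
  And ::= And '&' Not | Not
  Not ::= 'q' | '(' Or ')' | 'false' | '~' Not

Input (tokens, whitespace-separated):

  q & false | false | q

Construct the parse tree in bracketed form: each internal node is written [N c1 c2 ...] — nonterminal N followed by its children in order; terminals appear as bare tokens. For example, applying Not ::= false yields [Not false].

Or
Or | And
Or | And | And
And | And | And
And & Not | And | And
Not & Not | And | And
q & Not | And | And
q & false | And | And
q & false | Not | And
q & false | false | And
q & false | false | Not
q & false | false | q

[Or [Or [Or [And [And [Not q]] & [Not false]]] | [And [Not false]]] | [And [Not q]]]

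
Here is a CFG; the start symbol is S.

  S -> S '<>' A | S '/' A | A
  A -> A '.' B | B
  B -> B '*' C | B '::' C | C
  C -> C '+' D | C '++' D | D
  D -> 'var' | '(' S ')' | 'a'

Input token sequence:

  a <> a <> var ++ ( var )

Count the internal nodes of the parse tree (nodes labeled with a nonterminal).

22

[S [S [S [A [B [C [D a]]]]] <> [A [B [C [D a]]]]] <> [A [B [C [C [D var]] ++ [D ( [S [A [B [C [D var]]]]] )]]]]]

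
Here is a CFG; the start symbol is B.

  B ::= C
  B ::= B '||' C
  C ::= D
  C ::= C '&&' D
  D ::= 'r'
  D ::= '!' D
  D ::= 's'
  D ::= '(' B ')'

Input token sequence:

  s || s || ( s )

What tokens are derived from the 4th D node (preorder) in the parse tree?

[B [B [B [C [D s]]] || [C [D s]]] || [C [D ( [B [C [D s]]] )]]]

s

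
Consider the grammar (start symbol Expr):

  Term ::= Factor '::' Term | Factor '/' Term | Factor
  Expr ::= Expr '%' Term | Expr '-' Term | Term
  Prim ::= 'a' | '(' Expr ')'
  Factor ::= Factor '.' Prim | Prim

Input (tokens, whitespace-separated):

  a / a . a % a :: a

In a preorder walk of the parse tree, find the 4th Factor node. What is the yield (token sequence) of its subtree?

[Expr [Expr [Term [Factor [Prim a]] / [Term [Factor [Factor [Prim a]] . [Prim a]]]]] % [Term [Factor [Prim a]] :: [Term [Factor [Prim a]]]]]

a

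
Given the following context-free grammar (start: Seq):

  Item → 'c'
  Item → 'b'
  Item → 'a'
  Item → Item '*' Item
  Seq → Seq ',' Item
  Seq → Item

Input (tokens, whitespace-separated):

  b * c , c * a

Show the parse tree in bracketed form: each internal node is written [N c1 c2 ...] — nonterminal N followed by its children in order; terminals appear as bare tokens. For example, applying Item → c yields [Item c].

[Seq [Seq [Item [Item b] * [Item c]]] , [Item [Item c] * [Item a]]]

Seq
Seq , Item
Item , Item
Item * Item , Item
b * Item , Item
b * c , Item
b * c , Item * Item
b * c , c * Item
b * c , c * a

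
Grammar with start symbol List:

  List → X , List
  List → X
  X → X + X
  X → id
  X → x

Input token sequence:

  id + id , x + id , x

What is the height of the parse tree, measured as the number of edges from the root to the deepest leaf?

4

[List [X [X id] + [X id]] , [List [X [X x] + [X id]] , [List [X x]]]]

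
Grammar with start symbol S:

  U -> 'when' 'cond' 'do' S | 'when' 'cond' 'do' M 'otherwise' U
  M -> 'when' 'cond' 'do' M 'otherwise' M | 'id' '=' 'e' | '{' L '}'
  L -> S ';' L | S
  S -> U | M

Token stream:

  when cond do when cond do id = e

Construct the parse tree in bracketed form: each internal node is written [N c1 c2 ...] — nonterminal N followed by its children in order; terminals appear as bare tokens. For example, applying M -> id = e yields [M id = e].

S
U
when cond do S
when cond do U
when cond do when cond do S
when cond do when cond do M
when cond do when cond do id = e

[S [U when cond do [S [U when cond do [S [M id = e]]]]]]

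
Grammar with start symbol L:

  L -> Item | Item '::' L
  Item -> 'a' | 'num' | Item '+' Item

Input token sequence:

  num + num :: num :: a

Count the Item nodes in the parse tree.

[L [Item [Item num] + [Item num]] :: [L [Item num] :: [L [Item a]]]]

5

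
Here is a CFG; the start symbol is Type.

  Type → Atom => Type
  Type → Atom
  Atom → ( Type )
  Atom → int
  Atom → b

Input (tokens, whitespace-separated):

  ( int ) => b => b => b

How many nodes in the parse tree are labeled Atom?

5

[Type [Atom ( [Type [Atom int]] )] => [Type [Atom b] => [Type [Atom b] => [Type [Atom b]]]]]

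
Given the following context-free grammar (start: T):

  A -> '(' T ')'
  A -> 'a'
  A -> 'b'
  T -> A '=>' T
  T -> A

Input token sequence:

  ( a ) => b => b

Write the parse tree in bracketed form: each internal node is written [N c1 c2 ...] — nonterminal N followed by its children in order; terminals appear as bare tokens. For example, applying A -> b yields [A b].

[T [A ( [T [A a]] )] => [T [A b] => [T [A b]]]]

T
A => T
( T ) => T
( A ) => T
( a ) => T
( a ) => A => T
( a ) => b => T
( a ) => b => A
( a ) => b => b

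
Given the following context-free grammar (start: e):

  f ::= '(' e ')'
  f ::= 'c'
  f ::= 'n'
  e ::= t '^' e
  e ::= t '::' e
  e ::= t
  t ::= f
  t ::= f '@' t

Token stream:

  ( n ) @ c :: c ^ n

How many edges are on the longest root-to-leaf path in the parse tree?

[e [t [f ( [e [t [f n]]] )] @ [t [f c]]] :: [e [t [f c]] ^ [e [t [f n]]]]]

6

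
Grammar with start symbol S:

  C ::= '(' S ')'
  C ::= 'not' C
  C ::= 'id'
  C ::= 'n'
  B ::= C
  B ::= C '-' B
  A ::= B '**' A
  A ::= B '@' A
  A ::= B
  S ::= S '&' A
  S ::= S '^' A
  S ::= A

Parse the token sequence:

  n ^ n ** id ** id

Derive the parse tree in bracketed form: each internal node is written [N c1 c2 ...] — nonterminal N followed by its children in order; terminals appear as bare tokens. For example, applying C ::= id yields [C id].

S
S ^ A
A ^ A
B ^ A
C ^ A
n ^ A
n ^ B ** A
n ^ C ** A
n ^ n ** A
n ^ n ** B ** A
n ^ n ** C ** A
n ^ n ** id ** A
n ^ n ** id ** B
n ^ n ** id ** C
n ^ n ** id ** id

[S [S [A [B [C n]]]] ^ [A [B [C n]] ** [A [B [C id]] ** [A [B [C id]]]]]]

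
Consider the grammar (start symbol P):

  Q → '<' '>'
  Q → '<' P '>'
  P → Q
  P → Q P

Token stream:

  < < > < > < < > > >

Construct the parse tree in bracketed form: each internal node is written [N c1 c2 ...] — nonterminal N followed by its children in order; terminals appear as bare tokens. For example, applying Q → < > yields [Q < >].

P
Q
< P >
< Q P >
< < > P >
< < > Q P >
< < > < > P >
< < > < > Q >
< < > < > < P > >
< < > < > < Q > >
< < > < > < < > > >

[P [Q < [P [Q < >] [P [Q < >] [P [Q < [P [Q < >]] >]]]] >]]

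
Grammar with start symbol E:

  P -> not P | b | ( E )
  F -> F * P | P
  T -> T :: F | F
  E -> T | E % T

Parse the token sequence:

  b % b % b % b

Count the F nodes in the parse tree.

[E [E [E [E [T [F [P b]]]] % [T [F [P b]]]] % [T [F [P b]]]] % [T [F [P b]]]]

4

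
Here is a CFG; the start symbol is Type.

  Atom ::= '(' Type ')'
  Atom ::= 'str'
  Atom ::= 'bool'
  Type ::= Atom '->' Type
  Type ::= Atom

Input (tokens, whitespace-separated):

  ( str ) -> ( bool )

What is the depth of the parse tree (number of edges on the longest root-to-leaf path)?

[Type [Atom ( [Type [Atom str]] )] -> [Type [Atom ( [Type [Atom bool]] )]]]

5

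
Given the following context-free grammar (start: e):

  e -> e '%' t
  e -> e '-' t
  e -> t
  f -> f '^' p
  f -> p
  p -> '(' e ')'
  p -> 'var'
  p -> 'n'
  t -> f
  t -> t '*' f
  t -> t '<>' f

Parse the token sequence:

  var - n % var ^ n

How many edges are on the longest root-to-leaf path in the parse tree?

6

[e [e [e [t [f [p var]]]] - [t [f [p n]]]] % [t [f [f [p var]] ^ [p n]]]]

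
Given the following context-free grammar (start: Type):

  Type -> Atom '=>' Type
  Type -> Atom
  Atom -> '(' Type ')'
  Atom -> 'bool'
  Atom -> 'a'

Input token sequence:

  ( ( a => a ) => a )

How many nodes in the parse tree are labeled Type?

[Type [Atom ( [Type [Atom ( [Type [Atom a] => [Type [Atom a]]] )] => [Type [Atom a]]] )]]

5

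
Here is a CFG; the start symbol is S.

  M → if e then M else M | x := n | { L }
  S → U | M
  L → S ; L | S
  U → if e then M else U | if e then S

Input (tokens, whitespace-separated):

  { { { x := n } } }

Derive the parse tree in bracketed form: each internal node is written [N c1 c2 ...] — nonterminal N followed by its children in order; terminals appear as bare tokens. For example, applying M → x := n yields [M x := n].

[S [M { [L [S [M { [L [S [M { [L [S [M x := n]]] }]]] }]]] }]]

S
M
{ L }
{ S }
{ M }
{ { L } }
{ { S } }
{ { M } }
{ { { L } } }
{ { { S } } }
{ { { M } } }
{ { { x := n } } }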